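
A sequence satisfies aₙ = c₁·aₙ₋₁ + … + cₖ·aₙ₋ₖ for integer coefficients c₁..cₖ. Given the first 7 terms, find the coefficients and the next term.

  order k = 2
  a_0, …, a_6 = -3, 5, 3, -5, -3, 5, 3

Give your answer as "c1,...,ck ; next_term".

0,-1 ; -5

  a_2 = 0·5 + -1·-3 = 3
  a_3 = 0·3 + -1·5 = -5
  a_4 = 0·-5 + -1·3 = -3
  a_5 = 0·-3 + -1·-5 = 5
  a_6 = 0·5 + -1·-3 = 3
  a_7 = 0·3 + -1·5 = -5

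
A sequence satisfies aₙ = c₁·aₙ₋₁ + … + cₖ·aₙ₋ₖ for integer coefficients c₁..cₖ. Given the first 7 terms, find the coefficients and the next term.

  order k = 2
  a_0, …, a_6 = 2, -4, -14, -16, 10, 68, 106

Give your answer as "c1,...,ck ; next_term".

  a_2 = 2·-4 + -3·2 = -14
  a_3 = 2·-14 + -3·-4 = -16
  a_4 = 2·-16 + -3·-14 = 10
  a_5 = 2·10 + -3·-16 = 68
  a_6 = 2·68 + -3·10 = 106
  a_7 = 2·106 + -3·68 = 8

2,-3 ; 8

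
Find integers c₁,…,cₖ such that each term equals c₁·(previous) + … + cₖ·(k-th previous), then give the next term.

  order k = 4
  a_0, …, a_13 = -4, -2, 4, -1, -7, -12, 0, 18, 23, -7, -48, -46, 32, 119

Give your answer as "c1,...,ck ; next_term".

1,-1,-1,1 ; 85

  a_4 = 1·-1 + -1·4 + -1·-2 + 1·-4 = -7
  a_5 = 1·-7 + -1·-1 + -1·4 + 1·-2 = -12
  a_6 = 1·-12 + -1·-7 + -1·-1 + 1·4 = 0
  a_7 = 1·0 + -1·-12 + -1·-7 + 1·-1 = 18
  a_8 = 1·18 + -1·0 + -1·-12 + 1·-7 = 23
  a_9 = 1·23 + -1·18 + -1·0 + 1·-12 = -7
  a_10 = 1·-7 + -1·23 + -1·18 + 1·0 = -48
  a_11 = 1·-48 + -1·-7 + -1·23 + 1·18 = -46
  a_12 = 1·-46 + -1·-48 + -1·-7 + 1·23 = 32
  a_13 = 1·32 + -1·-46 + -1·-48 + 1·-7 = 119
  a_14 = 1·119 + -1·32 + -1·-46 + 1·-48 = 85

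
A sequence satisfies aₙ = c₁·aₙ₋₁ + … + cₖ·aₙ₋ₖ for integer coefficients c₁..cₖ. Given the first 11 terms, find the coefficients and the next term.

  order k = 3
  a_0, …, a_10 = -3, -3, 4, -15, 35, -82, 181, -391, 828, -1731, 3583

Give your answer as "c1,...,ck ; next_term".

-3,-1,2 ; -7362

  a_3 = -3·4 + -1·-3 + 2·-3 = -15
  a_4 = -3·-15 + -1·4 + 2·-3 = 35
  a_5 = -3·35 + -1·-15 + 2·4 = -82
  a_6 = -3·-82 + -1·35 + 2·-15 = 181
  a_7 = -3·181 + -1·-82 + 2·35 = -391
  a_8 = -3·-391 + -1·181 + 2·-82 = 828
  a_9 = -3·828 + -1·-391 + 2·181 = -1731
  a_10 = -3·-1731 + -1·828 + 2·-391 = 3583
  a_11 = -3·3583 + -1·-1731 + 2·828 = -7362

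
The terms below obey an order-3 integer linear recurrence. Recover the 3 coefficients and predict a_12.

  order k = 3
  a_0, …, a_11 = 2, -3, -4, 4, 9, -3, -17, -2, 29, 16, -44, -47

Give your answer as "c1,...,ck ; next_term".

  a_3 = 1·-4 + -2·-3 + 1·2 = 4
  a_4 = 1·4 + -2·-4 + 1·-3 = 9
  a_5 = 1·9 + -2·4 + 1·-4 = -3
  a_6 = 1·-3 + -2·9 + 1·4 = -17
  a_7 = 1·-17 + -2·-3 + 1·9 = -2
  a_8 = 1·-2 + -2·-17 + 1·-3 = 29
  a_9 = 1·29 + -2·-2 + 1·-17 = 16
  a_10 = 1·16 + -2·29 + 1·-2 = -44
  a_11 = 1·-44 + -2·16 + 1·29 = -47
  a_12 = 1·-47 + -2·-44 + 1·16 = 57

1,-2,1 ; 57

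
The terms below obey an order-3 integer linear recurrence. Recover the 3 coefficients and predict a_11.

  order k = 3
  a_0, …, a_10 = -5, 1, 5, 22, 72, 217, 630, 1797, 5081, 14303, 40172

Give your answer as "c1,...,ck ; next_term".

  a_3 = 4·5 + -3·1 + -1·-5 = 22
  a_4 = 4·22 + -3·5 + -1·1 = 72
  a_5 = 4·72 + -3·22 + -1·5 = 217
  a_6 = 4·217 + -3·72 + -1·22 = 630
  a_7 = 4·630 + -3·217 + -1·72 = 1797
  a_8 = 4·1797 + -3·630 + -1·217 = 5081
  a_9 = 4·5081 + -3·1797 + -1·630 = 14303
  a_10 = 4·14303 + -3·5081 + -1·1797 = 40172
  a_11 = 4·40172 + -3·14303 + -1·5081 = 112698

4,-3,-1 ; 112698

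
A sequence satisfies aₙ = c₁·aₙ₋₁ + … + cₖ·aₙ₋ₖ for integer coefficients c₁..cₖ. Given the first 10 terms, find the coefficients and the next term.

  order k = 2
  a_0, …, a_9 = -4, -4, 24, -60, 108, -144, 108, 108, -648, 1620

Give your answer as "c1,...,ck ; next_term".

-3,-3 ; -2916

  a_2 = -3·-4 + -3·-4 = 24
  a_3 = -3·24 + -3·-4 = -60
  a_4 = -3·-60 + -3·24 = 108
  a_5 = -3·108 + -3·-60 = -144
  a_6 = -3·-144 + -3·108 = 108
  a_7 = -3·108 + -3·-144 = 108
  a_8 = -3·108 + -3·108 = -648
  a_9 = -3·-648 + -3·108 = 1620
  a_10 = -3·1620 + -3·-648 = -2916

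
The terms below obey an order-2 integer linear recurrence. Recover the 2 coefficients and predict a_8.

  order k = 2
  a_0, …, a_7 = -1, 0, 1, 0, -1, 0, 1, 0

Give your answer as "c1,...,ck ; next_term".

  a_2 = 0·0 + -1·-1 = 1
  a_3 = 0·1 + -1·0 = 0
  a_4 = 0·0 + -1·1 = -1
  a_5 = 0·-1 + -1·0 = 0
  a_6 = 0·0 + -1·-1 = 1
  a_7 = 0·1 + -1·0 = 0
  a_8 = 0·0 + -1·1 = -1

0,-1 ; -1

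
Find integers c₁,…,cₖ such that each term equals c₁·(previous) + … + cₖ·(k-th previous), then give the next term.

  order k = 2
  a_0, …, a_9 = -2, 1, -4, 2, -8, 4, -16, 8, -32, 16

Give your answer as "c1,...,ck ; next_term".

0,2 ; -64

  a_2 = 0·1 + 2·-2 = -4
  a_3 = 0·-4 + 2·1 = 2
  a_4 = 0·2 + 2·-4 = -8
  a_5 = 0·-8 + 2·2 = 4
  a_6 = 0·4 + 2·-8 = -16
  a_7 = 0·-16 + 2·4 = 8
  a_8 = 0·8 + 2·-16 = -32
  a_9 = 0·-32 + 2·8 = 16
  a_10 = 0·16 + 2·-32 = -64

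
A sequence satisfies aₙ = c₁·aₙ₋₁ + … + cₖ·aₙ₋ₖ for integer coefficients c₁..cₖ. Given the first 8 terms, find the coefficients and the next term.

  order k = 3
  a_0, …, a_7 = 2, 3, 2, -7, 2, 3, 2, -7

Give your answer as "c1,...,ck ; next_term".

-1,-1,-1 ; 2

  a_3 = -1·2 + -1·3 + -1·2 = -7
  a_4 = -1·-7 + -1·2 + -1·3 = 2
  a_5 = -1·2 + -1·-7 + -1·2 = 3
  a_6 = -1·3 + -1·2 + -1·-7 = 2
  a_7 = -1·2 + -1·3 + -1·2 = -7
  a_8 = -1·-7 + -1·2 + -1·3 = 2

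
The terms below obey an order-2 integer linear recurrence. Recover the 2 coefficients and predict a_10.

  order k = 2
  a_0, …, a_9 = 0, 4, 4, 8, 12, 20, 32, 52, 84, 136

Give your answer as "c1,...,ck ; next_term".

1,1 ; 220

  a_2 = 1·4 + 1·0 = 4
  a_3 = 1·4 + 1·4 = 8
  a_4 = 1·8 + 1·4 = 12
  a_5 = 1·12 + 1·8 = 20
  a_6 = 1·20 + 1·12 = 32
  a_7 = 1·32 + 1·20 = 52
  a_8 = 1·52 + 1·32 = 84
  a_9 = 1·84 + 1·52 = 136
  a_10 = 1·136 + 1·84 = 220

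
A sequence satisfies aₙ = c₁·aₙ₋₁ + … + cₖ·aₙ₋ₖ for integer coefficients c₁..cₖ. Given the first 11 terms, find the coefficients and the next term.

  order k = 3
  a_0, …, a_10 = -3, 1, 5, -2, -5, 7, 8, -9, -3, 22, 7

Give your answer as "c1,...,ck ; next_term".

  a_3 = 1·5 + -1·1 + 2·-3 = -2
  a_4 = 1·-2 + -1·5 + 2·1 = -5
  a_5 = 1·-5 + -1·-2 + 2·5 = 7
  a_6 = 1·7 + -1·-5 + 2·-2 = 8
  a_7 = 1·8 + -1·7 + 2·-5 = -9
  a_8 = 1·-9 + -1·8 + 2·7 = -3
  a_9 = 1·-3 + -1·-9 + 2·8 = 22
  a_10 = 1·22 + -1·-3 + 2·-9 = 7
  a_11 = 1·7 + -1·22 + 2·-3 = -21

1,-1,2 ; -21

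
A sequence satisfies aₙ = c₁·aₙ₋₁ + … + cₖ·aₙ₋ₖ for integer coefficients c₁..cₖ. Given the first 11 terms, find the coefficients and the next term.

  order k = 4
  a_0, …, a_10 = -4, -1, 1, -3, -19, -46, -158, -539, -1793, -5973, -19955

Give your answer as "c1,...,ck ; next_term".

2,3,4,3 ; -66618

  a_4 = 2·-3 + 3·1 + 4·-1 + 3·-4 = -19
  a_5 = 2·-19 + 3·-3 + 4·1 + 3·-1 = -46
  a_6 = 2·-46 + 3·-19 + 4·-3 + 3·1 = -158
  a_7 = 2·-158 + 3·-46 + 4·-19 + 3·-3 = -539
  a_8 = 2·-539 + 3·-158 + 4·-46 + 3·-19 = -1793
  a_9 = 2·-1793 + 3·-539 + 4·-158 + 3·-46 = -5973
  a_10 = 2·-5973 + 3·-1793 + 4·-539 + 3·-158 = -19955
  a_11 = 2·-19955 + 3·-5973 + 4·-1793 + 3·-539 = -66618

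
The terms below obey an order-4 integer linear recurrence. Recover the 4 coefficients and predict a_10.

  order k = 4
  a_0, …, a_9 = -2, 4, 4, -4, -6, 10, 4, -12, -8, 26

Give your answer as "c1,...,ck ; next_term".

-1,-1,-1,1 ; -2

  a_4 = -1·-4 + -1·4 + -1·4 + 1·-2 = -6
  a_5 = -1·-6 + -1·-4 + -1·4 + 1·4 = 10
  a_6 = -1·10 + -1·-6 + -1·-4 + 1·4 = 4
  a_7 = -1·4 + -1·10 + -1·-6 + 1·-4 = -12
  a_8 = -1·-12 + -1·4 + -1·10 + 1·-6 = -8
  a_9 = -1·-8 + -1·-12 + -1·4 + 1·10 = 26
  a_10 = -1·26 + -1·-8 + -1·-12 + 1·4 = -2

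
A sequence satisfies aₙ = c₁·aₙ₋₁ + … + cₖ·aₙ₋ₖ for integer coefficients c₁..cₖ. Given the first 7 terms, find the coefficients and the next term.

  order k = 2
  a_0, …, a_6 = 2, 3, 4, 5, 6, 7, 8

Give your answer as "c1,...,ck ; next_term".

2,-1 ; 9

  a_2 = 2·3 + -1·2 = 4
  a_3 = 2·4 + -1·3 = 5
  a_4 = 2·5 + -1·4 = 6
  a_5 = 2·6 + -1·5 = 7
  a_6 = 2·7 + -1·6 = 8
  a_7 = 2·8 + -1·7 = 9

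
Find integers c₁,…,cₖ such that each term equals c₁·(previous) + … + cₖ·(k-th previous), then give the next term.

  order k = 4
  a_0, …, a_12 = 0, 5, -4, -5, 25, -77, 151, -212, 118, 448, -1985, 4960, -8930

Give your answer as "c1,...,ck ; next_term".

-2,0,3,-3 ; 10561

  a_4 = -2·-5 + 0·-4 + 3·5 + -3·0 = 25
  a_5 = -2·25 + 0·-5 + 3·-4 + -3·5 = -77
  a_6 = -2·-77 + 0·25 + 3·-5 + -3·-4 = 151
  a_7 = -2·151 + 0·-77 + 3·25 + -3·-5 = -212
  a_8 = -2·-212 + 0·151 + 3·-77 + -3·25 = 118
  a_9 = -2·118 + 0·-212 + 3·151 + -3·-77 = 448
  a_10 = -2·448 + 0·118 + 3·-212 + -3·151 = -1985
  a_11 = -2·-1985 + 0·448 + 3·118 + -3·-212 = 4960
  a_12 = -2·4960 + 0·-1985 + 3·448 + -3·118 = -8930
  a_13 = -2·-8930 + 0·4960 + 3·-1985 + -3·448 = 10561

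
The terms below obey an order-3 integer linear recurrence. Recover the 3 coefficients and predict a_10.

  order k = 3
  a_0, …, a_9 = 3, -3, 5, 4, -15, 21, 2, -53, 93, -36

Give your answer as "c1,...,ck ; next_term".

  a_3 = -1·5 + -1·-3 + 2·3 = 4
  a_4 = -1·4 + -1·5 + 2·-3 = -15
  a_5 = -1·-15 + -1·4 + 2·5 = 21
  a_6 = -1·21 + -1·-15 + 2·4 = 2
  a_7 = -1·2 + -1·21 + 2·-15 = -53
  a_8 = -1·-53 + -1·2 + 2·21 = 93
  a_9 = -1·93 + -1·-53 + 2·2 = -36
  a_10 = -1·-36 + -1·93 + 2·-53 = -163

-1,-1,2 ; -163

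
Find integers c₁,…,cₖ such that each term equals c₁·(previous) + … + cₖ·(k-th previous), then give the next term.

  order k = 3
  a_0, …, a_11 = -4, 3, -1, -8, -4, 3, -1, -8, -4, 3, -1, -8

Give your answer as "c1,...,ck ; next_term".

1,-1,1 ; -4

  a_3 = 1·-1 + -1·3 + 1·-4 = -8
  a_4 = 1·-8 + -1·-1 + 1·3 = -4
  a_5 = 1·-4 + -1·-8 + 1·-1 = 3
  a_6 = 1·3 + -1·-4 + 1·-8 = -1
  a_7 = 1·-1 + -1·3 + 1·-4 = -8
  a_8 = 1·-8 + -1·-1 + 1·3 = -4
  a_9 = 1·-4 + -1·-8 + 1·-1 = 3
  a_10 = 1·3 + -1·-4 + 1·-8 = -1
  a_11 = 1·-1 + -1·3 + 1·-4 = -8
  a_12 = 1·-8 + -1·-1 + 1·3 = -4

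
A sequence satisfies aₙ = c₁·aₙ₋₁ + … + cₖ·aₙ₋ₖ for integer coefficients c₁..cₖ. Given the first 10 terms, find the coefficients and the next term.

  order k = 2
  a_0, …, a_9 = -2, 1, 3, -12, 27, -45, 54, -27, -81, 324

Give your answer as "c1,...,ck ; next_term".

  a_2 = -3·1 + -3·-2 = 3
  a_3 = -3·3 + -3·1 = -12
  a_4 = -3·-12 + -3·3 = 27
  a_5 = -3·27 + -3·-12 = -45
  a_6 = -3·-45 + -3·27 = 54
  a_7 = -3·54 + -3·-45 = -27
  a_8 = -3·-27 + -3·54 = -81
  a_9 = -3·-81 + -3·-27 = 324
  a_10 = -3·324 + -3·-81 = -729

-3,-3 ; -729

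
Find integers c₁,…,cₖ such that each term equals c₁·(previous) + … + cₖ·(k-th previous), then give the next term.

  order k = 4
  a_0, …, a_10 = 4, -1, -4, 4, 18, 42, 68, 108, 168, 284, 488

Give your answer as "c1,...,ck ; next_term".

2,0,-2,2 ; 856

  a_4 = 2·4 + 0·-4 + -2·-1 + 2·4 = 18
  a_5 = 2·18 + 0·4 + -2·-4 + 2·-1 = 42
  a_6 = 2·42 + 0·18 + -2·4 + 2·-4 = 68
  a_7 = 2·68 + 0·42 + -2·18 + 2·4 = 108
  a_8 = 2·108 + 0·68 + -2·42 + 2·18 = 168
  a_9 = 2·168 + 0·108 + -2·68 + 2·42 = 284
  a_10 = 2·284 + 0·168 + -2·108 + 2·68 = 488
  a_11 = 2·488 + 0·284 + -2·168 + 2·108 = 856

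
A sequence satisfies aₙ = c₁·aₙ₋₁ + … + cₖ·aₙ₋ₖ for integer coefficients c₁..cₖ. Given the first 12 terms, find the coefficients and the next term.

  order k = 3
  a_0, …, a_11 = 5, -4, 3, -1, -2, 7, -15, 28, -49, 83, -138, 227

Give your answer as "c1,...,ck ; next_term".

-2,0,1 ; -371

  a_3 = -2·3 + 0·-4 + 1·5 = -1
  a_4 = -2·-1 + 0·3 + 1·-4 = -2
  a_5 = -2·-2 + 0·-1 + 1·3 = 7
  a_6 = -2·7 + 0·-2 + 1·-1 = -15
  a_7 = -2·-15 + 0·7 + 1·-2 = 28
  a_8 = -2·28 + 0·-15 + 1·7 = -49
  a_9 = -2·-49 + 0·28 + 1·-15 = 83
  a_10 = -2·83 + 0·-49 + 1·28 = -138
  a_11 = -2·-138 + 0·83 + 1·-49 = 227
  a_12 = -2·227 + 0·-138 + 1·83 = -371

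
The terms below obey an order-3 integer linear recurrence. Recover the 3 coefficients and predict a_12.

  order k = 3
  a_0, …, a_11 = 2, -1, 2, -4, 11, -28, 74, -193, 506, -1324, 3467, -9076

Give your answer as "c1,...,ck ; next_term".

  a_3 = -2·2 + 2·-1 + 1·2 = -4
  a_4 = -2·-4 + 2·2 + 1·-1 = 11
  a_5 = -2·11 + 2·-4 + 1·2 = -28
  a_6 = -2·-28 + 2·11 + 1·-4 = 74
  a_7 = -2·74 + 2·-28 + 1·11 = -193
  a_8 = -2·-193 + 2·74 + 1·-28 = 506
  a_9 = -2·506 + 2·-193 + 1·74 = -1324
  a_10 = -2·-1324 + 2·506 + 1·-193 = 3467
  a_11 = -2·3467 + 2·-1324 + 1·506 = -9076
  a_12 = -2·-9076 + 2·3467 + 1·-1324 = 23762

-2,2,1 ; 23762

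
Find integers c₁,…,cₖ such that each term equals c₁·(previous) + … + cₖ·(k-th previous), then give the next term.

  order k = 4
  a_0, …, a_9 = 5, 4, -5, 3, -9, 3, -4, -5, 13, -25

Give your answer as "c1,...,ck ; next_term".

  a_4 = -1·3 + 1·-5 + 1·4 + -1·5 = -9
  a_5 = -1·-9 + 1·3 + 1·-5 + -1·4 = 3
  a_6 = -1·3 + 1·-9 + 1·3 + -1·-5 = -4
  a_7 = -1·-4 + 1·3 + 1·-9 + -1·3 = -5
  a_8 = -1·-5 + 1·-4 + 1·3 + -1·-9 = 13
  a_9 = -1·13 + 1·-5 + 1·-4 + -1·3 = -25
  a_10 = -1·-25 + 1·13 + 1·-5 + -1·-4 = 37

-1,1,1,-1 ; 37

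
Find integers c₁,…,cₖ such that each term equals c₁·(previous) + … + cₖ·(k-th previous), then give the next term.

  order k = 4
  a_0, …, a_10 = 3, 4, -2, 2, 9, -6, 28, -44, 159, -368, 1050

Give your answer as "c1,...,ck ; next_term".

-2,2,2,3 ; -2650

  a_4 = -2·2 + 2·-2 + 2·4 + 3·3 = 9
  a_5 = -2·9 + 2·2 + 2·-2 + 3·4 = -6
  a_6 = -2·-6 + 2·9 + 2·2 + 3·-2 = 28
  a_7 = -2·28 + 2·-6 + 2·9 + 3·2 = -44
  a_8 = -2·-44 + 2·28 + 2·-6 + 3·9 = 159
  a_9 = -2·159 + 2·-44 + 2·28 + 3·-6 = -368
  a_10 = -2·-368 + 2·159 + 2·-44 + 3·28 = 1050
  a_11 = -2·1050 + 2·-368 + 2·159 + 3·-44 = -2650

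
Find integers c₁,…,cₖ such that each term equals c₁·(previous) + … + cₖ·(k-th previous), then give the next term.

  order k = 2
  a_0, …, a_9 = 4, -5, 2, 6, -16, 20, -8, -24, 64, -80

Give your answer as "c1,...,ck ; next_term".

  a_2 = -2·-5 + -2·4 = 2
  a_3 = -2·2 + -2·-5 = 6
  a_4 = -2·6 + -2·2 = -16
  a_5 = -2·-16 + -2·6 = 20
  a_6 = -2·20 + -2·-16 = -8
  a_7 = -2·-8 + -2·20 = -24
  a_8 = -2·-24 + -2·-8 = 64
  a_9 = -2·64 + -2·-24 = -80
  a_10 = -2·-80 + -2·64 = 32

-2,-2 ; 32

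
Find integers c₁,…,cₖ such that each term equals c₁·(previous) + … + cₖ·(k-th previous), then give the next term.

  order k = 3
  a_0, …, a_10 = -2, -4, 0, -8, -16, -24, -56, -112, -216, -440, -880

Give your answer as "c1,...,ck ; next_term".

1,1,2 ; -1752

  a_3 = 1·0 + 1·-4 + 2·-2 = -8
  a_4 = 1·-8 + 1·0 + 2·-4 = -16
  a_5 = 1·-16 + 1·-8 + 2·0 = -24
  a_6 = 1·-24 + 1·-16 + 2·-8 = -56
  a_7 = 1·-56 + 1·-24 + 2·-16 = -112
  a_8 = 1·-112 + 1·-56 + 2·-24 = -216
  a_9 = 1·-216 + 1·-112 + 2·-56 = -440
  a_10 = 1·-440 + 1·-216 + 2·-112 = -880
  a_11 = 1·-880 + 1·-440 + 2·-216 = -1752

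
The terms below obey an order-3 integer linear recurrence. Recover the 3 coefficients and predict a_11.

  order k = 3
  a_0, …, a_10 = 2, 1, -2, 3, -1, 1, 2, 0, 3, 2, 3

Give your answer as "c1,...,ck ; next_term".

  a_3 = 0·-2 + 1·1 + 1·2 = 3
  a_4 = 0·3 + 1·-2 + 1·1 = -1
  a_5 = 0·-1 + 1·3 + 1·-2 = 1
  a_6 = 0·1 + 1·-1 + 1·3 = 2
  a_7 = 0·2 + 1·1 + 1·-1 = 0
  a_8 = 0·0 + 1·2 + 1·1 = 3
  a_9 = 0·3 + 1·0 + 1·2 = 2
  a_10 = 0·2 + 1·3 + 1·0 = 3
  a_11 = 0·3 + 1·2 + 1·3 = 5

0,1,1 ; 5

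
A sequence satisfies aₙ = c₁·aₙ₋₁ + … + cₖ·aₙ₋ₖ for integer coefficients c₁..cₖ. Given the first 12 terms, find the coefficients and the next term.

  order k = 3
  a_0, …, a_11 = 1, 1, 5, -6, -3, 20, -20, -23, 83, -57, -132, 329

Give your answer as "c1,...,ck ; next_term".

-1,-2,1 ; -122

  a_3 = -1·5 + -2·1 + 1·1 = -6
  a_4 = -1·-6 + -2·5 + 1·1 = -3
  a_5 = -1·-3 + -2·-6 + 1·5 = 20
  a_6 = -1·20 + -2·-3 + 1·-6 = -20
  a_7 = -1·-20 + -2·20 + 1·-3 = -23
  a_8 = -1·-23 + -2·-20 + 1·20 = 83
  a_9 = -1·83 + -2·-23 + 1·-20 = -57
  a_10 = -1·-57 + -2·83 + 1·-23 = -132
  a_11 = -1·-132 + -2·-57 + 1·83 = 329
  a_12 = -1·329 + -2·-132 + 1·-57 = -122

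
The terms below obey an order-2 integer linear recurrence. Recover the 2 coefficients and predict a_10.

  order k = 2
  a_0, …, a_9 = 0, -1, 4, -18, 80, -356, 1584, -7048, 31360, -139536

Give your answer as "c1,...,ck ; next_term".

-4,2 ; 620864

  a_2 = -4·-1 + 2·0 = 4
  a_3 = -4·4 + 2·-1 = -18
  a_4 = -4·-18 + 2·4 = 80
  a_5 = -4·80 + 2·-18 = -356
  a_6 = -4·-356 + 2·80 = 1584
  a_7 = -4·1584 + 2·-356 = -7048
  a_8 = -4·-7048 + 2·1584 = 31360
  a_9 = -4·31360 + 2·-7048 = -139536
  a_10 = -4·-139536 + 2·31360 = 620864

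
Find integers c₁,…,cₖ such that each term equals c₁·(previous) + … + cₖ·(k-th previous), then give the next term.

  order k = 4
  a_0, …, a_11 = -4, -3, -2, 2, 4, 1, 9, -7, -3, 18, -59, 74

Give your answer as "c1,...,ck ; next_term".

  a_4 = -1·2 + 0·-2 + 2·-3 + -3·-4 = 4
  a_5 = -1·4 + 0·2 + 2·-2 + -3·-3 = 1
  a_6 = -1·1 + 0·4 + 2·2 + -3·-2 = 9
  a_7 = -1·9 + 0·1 + 2·4 + -3·2 = -7
  a_8 = -1·-7 + 0·9 + 2·1 + -3·4 = -3
  a_9 = -1·-3 + 0·-7 + 2·9 + -3·1 = 18
  a_10 = -1·18 + 0·-3 + 2·-7 + -3·9 = -59
  a_11 = -1·-59 + 0·18 + 2·-3 + -3·-7 = 74
  a_12 = -1·74 + 0·-59 + 2·18 + -3·-3 = -29

-1,0,2,-3 ; -29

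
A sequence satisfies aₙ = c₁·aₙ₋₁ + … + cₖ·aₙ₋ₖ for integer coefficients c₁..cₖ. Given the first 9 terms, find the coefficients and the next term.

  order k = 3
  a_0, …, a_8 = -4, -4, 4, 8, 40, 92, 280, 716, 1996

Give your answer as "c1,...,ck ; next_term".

2,3,-3 ; 5300

  a_3 = 2·4 + 3·-4 + -3·-4 = 8
  a_4 = 2·8 + 3·4 + -3·-4 = 40
  a_5 = 2·40 + 3·8 + -3·4 = 92
  a_6 = 2·92 + 3·40 + -3·8 = 280
  a_7 = 2·280 + 3·92 + -3·40 = 716
  a_8 = 2·716 + 3·280 + -3·92 = 1996
  a_9 = 2·1996 + 3·716 + -3·280 = 5300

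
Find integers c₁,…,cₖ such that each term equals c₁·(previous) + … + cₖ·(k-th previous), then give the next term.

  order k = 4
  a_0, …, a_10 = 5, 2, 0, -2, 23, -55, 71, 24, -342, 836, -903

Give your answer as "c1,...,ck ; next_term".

-3,-4,1,3 ; -905

  a_4 = -3·-2 + -4·0 + 1·2 + 3·5 = 23
  a_5 = -3·23 + -4·-2 + 1·0 + 3·2 = -55
  a_6 = -3·-55 + -4·23 + 1·-2 + 3·0 = 71
  a_7 = -3·71 + -4·-55 + 1·23 + 3·-2 = 24
  a_8 = -3·24 + -4·71 + 1·-55 + 3·23 = -342
  a_9 = -3·-342 + -4·24 + 1·71 + 3·-55 = 836
  a_10 = -3·836 + -4·-342 + 1·24 + 3·71 = -903
  a_11 = -3·-903 + -4·836 + 1·-342 + 3·24 = -905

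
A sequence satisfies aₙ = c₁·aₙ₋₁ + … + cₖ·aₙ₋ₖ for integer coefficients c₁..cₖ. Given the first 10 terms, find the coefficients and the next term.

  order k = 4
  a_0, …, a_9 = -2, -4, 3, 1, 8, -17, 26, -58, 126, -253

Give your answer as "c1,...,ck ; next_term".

  a_4 = -1·1 + 1·3 + -2·-4 + 1·-2 = 8
  a_5 = -1·8 + 1·1 + -2·3 + 1·-4 = -17
  a_6 = -1·-17 + 1·8 + -2·1 + 1·3 = 26
  a_7 = -1·26 + 1·-17 + -2·8 + 1·1 = -58
  a_8 = -1·-58 + 1·26 + -2·-17 + 1·8 = 126
  a_9 = -1·126 + 1·-58 + -2·26 + 1·-17 = -253
  a_10 = -1·-253 + 1·126 + -2·-58 + 1·26 = 521

-1,1,-2,1 ; 521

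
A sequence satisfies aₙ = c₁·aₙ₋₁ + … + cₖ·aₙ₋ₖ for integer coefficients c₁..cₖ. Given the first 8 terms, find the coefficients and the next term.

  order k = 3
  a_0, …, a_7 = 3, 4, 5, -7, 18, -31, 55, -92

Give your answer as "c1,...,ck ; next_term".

-2,0,1 ; 153

  a_3 = -2·5 + 0·4 + 1·3 = -7
  a_4 = -2·-7 + 0·5 + 1·4 = 18
  a_5 = -2·18 + 0·-7 + 1·5 = -31
  a_6 = -2·-31 + 0·18 + 1·-7 = 55
  a_7 = -2·55 + 0·-31 + 1·18 = -92
  a_8 = -2·-92 + 0·55 + 1·-31 = 153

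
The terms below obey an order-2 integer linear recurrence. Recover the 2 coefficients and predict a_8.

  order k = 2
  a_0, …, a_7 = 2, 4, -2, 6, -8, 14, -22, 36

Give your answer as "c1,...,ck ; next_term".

  a_2 = -1·4 + 1·2 = -2
  a_3 = -1·-2 + 1·4 = 6
  a_4 = -1·6 + 1·-2 = -8
  a_5 = -1·-8 + 1·6 = 14
  a_6 = -1·14 + 1·-8 = -22
  a_7 = -1·-22 + 1·14 = 36
  a_8 = -1·36 + 1·-22 = -58

-1,1 ; -58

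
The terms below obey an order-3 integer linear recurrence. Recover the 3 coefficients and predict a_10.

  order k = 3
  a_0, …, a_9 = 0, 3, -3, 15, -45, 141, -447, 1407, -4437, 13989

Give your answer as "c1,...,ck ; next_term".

  a_3 = -2·-3 + 3·3 + -2·0 = 15
  a_4 = -2·15 + 3·-3 + -2·3 = -45
  a_5 = -2·-45 + 3·15 + -2·-3 = 141
  a_6 = -2·141 + 3·-45 + -2·15 = -447
  a_7 = -2·-447 + 3·141 + -2·-45 = 1407
  a_8 = -2·1407 + 3·-447 + -2·141 = -4437
  a_9 = -2·-4437 + 3·1407 + -2·-447 = 13989
  a_10 = -2·13989 + 3·-4437 + -2·1407 = -44103

-2,3,-2 ; -44103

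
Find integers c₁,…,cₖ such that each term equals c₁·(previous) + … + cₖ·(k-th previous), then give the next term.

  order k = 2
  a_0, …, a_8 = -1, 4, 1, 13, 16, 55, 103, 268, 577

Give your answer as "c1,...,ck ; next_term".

1,3 ; 1381

  a_2 = 1·4 + 3·-1 = 1
  a_3 = 1·1 + 3·4 = 13
  a_4 = 1·13 + 3·1 = 16
  a_5 = 1·16 + 3·13 = 55
  a_6 = 1·55 + 3·16 = 103
  a_7 = 1·103 + 3·55 = 268
  a_8 = 1·268 + 3·103 = 577
  a_9 = 1·577 + 3·268 = 1381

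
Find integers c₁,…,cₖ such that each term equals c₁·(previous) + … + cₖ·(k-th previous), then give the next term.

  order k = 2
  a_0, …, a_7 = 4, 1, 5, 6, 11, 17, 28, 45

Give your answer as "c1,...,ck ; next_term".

  a_2 = 1·1 + 1·4 = 5
  a_3 = 1·5 + 1·1 = 6
  a_4 = 1·6 + 1·5 = 11
  a_5 = 1·11 + 1·6 = 17
  a_6 = 1·17 + 1·11 = 28
  a_7 = 1·28 + 1·17 = 45
  a_8 = 1·45 + 1·28 = 73

1,1 ; 73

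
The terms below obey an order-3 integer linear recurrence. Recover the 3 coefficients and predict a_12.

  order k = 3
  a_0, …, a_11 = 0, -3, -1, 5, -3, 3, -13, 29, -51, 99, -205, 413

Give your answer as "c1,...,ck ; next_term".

-2,-1,-2 ; -819

  a_3 = -2·-1 + -1·-3 + -2·0 = 5
  a_4 = -2·5 + -1·-1 + -2·-3 = -3
  a_5 = -2·-3 + -1·5 + -2·-1 = 3
  a_6 = -2·3 + -1·-3 + -2·5 = -13
  a_7 = -2·-13 + -1·3 + -2·-3 = 29
  a_8 = -2·29 + -1·-13 + -2·3 = -51
  a_9 = -2·-51 + -1·29 + -2·-13 = 99
  a_10 = -2·99 + -1·-51 + -2·29 = -205
  a_11 = -2·-205 + -1·99 + -2·-51 = 413
  a_12 = -2·413 + -1·-205 + -2·99 = -819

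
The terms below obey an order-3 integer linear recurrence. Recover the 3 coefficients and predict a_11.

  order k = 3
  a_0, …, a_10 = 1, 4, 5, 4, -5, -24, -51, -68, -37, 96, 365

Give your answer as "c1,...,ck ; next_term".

  a_3 = 2·5 + -1·4 + -2·1 = 4
  a_4 = 2·4 + -1·5 + -2·4 = -5
  a_5 = 2·-5 + -1·4 + -2·5 = -24
  a_6 = 2·-24 + -1·-5 + -2·4 = -51
  a_7 = 2·-51 + -1·-24 + -2·-5 = -68
  a_8 = 2·-68 + -1·-51 + -2·-24 = -37
  a_9 = 2·-37 + -1·-68 + -2·-51 = 96
  a_10 = 2·96 + -1·-37 + -2·-68 = 365
  a_11 = 2·365 + -1·96 + -2·-37 = 708

2,-1,-2 ; 708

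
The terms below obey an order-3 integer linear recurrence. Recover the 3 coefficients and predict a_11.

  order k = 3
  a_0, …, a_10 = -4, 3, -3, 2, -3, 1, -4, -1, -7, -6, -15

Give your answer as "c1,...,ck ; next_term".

  a_3 = 0·-3 + 2·3 + 1·-4 = 2
  a_4 = 0·2 + 2·-3 + 1·3 = -3
  a_5 = 0·-3 + 2·2 + 1·-3 = 1
  a_6 = 0·1 + 2·-3 + 1·2 = -4
  a_7 = 0·-4 + 2·1 + 1·-3 = -1
  a_8 = 0·-1 + 2·-4 + 1·1 = -7
  a_9 = 0·-7 + 2·-1 + 1·-4 = -6
  a_10 = 0·-6 + 2·-7 + 1·-1 = -15
  a_11 = 0·-15 + 2·-6 + 1·-7 = -19

0,2,1 ; -19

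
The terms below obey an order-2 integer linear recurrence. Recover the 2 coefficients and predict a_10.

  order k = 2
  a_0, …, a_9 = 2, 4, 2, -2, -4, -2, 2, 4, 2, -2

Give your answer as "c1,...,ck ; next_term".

  a_2 = 1·4 + -1·2 = 2
  a_3 = 1·2 + -1·4 = -2
  a_4 = 1·-2 + -1·2 = -4
  a_5 = 1·-4 + -1·-2 = -2
  a_6 = 1·-2 + -1·-4 = 2
  a_7 = 1·2 + -1·-2 = 4
  a_8 = 1·4 + -1·2 = 2
  a_9 = 1·2 + -1·4 = -2
  a_10 = 1·-2 + -1·2 = -4

1,-1 ; -4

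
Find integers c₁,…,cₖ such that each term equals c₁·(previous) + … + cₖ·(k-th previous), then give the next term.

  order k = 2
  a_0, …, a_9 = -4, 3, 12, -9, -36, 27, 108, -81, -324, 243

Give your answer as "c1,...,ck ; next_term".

0,-3 ; 972

  a_2 = 0·3 + -3·-4 = 12
  a_3 = 0·12 + -3·3 = -9
  a_4 = 0·-9 + -3·12 = -36
  a_5 = 0·-36 + -3·-9 = 27
  a_6 = 0·27 + -3·-36 = 108
  a_7 = 0·108 + -3·27 = -81
  a_8 = 0·-81 + -3·108 = -324
  a_9 = 0·-324 + -3·-81 = 243
  a_10 = 0·243 + -3·-324 = 972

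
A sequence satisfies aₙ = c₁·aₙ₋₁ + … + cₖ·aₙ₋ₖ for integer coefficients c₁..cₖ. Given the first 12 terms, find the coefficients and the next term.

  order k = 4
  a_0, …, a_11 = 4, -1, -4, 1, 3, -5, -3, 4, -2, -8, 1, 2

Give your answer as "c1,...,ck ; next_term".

0,0,1,1 ; -10

  a_4 = 0·1 + 0·-4 + 1·-1 + 1·4 = 3
  a_5 = 0·3 + 0·1 + 1·-4 + 1·-1 = -5
  a_6 = 0·-5 + 0·3 + 1·1 + 1·-4 = -3
  a_7 = 0·-3 + 0·-5 + 1·3 + 1·1 = 4
  a_8 = 0·4 + 0·-3 + 1·-5 + 1·3 = -2
  a_9 = 0·-2 + 0·4 + 1·-3 + 1·-5 = -8
  a_10 = 0·-8 + 0·-2 + 1·4 + 1·-3 = 1
  a_11 = 0·1 + 0·-8 + 1·-2 + 1·4 = 2
  a_12 = 0·2 + 0·1 + 1·-8 + 1·-2 = -10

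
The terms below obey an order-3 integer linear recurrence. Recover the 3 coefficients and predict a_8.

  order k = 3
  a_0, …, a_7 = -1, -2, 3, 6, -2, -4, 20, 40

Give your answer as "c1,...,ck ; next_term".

  a_3 = 2·3 + -2·-2 + 4·-1 = 6
  a_4 = 2·6 + -2·3 + 4·-2 = -2
  a_5 = 2·-2 + -2·6 + 4·3 = -4
  a_6 = 2·-4 + -2·-2 + 4·6 = 20
  a_7 = 2·20 + -2·-4 + 4·-2 = 40
  a_8 = 2·40 + -2·20 + 4·-4 = 24

2,-2,4 ; 24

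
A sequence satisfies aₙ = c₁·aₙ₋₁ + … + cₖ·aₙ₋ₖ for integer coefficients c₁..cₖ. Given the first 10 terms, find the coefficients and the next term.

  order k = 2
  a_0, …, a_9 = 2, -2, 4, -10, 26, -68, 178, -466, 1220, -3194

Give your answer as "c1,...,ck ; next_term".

-3,-1 ; 8362

  a_2 = -3·-2 + -1·2 = 4
  a_3 = -3·4 + -1·-2 = -10
  a_4 = -3·-10 + -1·4 = 26
  a_5 = -3·26 + -1·-10 = -68
  a_6 = -3·-68 + -1·26 = 178
  a_7 = -3·178 + -1·-68 = -466
  a_8 = -3·-466 + -1·178 = 1220
  a_9 = -3·1220 + -1·-466 = -3194
  a_10 = -3·-3194 + -1·1220 = 8362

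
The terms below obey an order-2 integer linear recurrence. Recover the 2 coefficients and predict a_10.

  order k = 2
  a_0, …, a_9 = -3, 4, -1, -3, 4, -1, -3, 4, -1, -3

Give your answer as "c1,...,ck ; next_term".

  a_2 = -1·4 + -1·-3 = -1
  a_3 = -1·-1 + -1·4 = -3
  a_4 = -1·-3 + -1·-1 = 4
  a_5 = -1·4 + -1·-3 = -1
  a_6 = -1·-1 + -1·4 = -3
  a_7 = -1·-3 + -1·-1 = 4
  a_8 = -1·4 + -1·-3 = -1
  a_9 = -1·-1 + -1·4 = -3
  a_10 = -1·-3 + -1·-1 = 4

-1,-1 ; 4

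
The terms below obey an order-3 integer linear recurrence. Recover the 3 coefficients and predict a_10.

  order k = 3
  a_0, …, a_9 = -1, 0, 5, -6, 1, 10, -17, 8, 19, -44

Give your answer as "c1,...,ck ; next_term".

  a_3 = -1·5 + -1·0 + 1·-1 = -6
  a_4 = -1·-6 + -1·5 + 1·0 = 1
  a_5 = -1·1 + -1·-6 + 1·5 = 10
  a_6 = -1·10 + -1·1 + 1·-6 = -17
  a_7 = -1·-17 + -1·10 + 1·1 = 8
  a_8 = -1·8 + -1·-17 + 1·10 = 19
  a_9 = -1·19 + -1·8 + 1·-17 = -44
  a_10 = -1·-44 + -1·19 + 1·8 = 33

-1,-1,1 ; 33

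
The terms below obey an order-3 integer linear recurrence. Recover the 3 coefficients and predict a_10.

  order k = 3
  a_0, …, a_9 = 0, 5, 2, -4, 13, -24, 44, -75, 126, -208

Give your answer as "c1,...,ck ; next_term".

-2,0,1 ; 341

  a_3 = -2·2 + 0·5 + 1·0 = -4
  a_4 = -2·-4 + 0·2 + 1·5 = 13
  a_5 = -2·13 + 0·-4 + 1·2 = -24
  a_6 = -2·-24 + 0·13 + 1·-4 = 44
  a_7 = -2·44 + 0·-24 + 1·13 = -75
  a_8 = -2·-75 + 0·44 + 1·-24 = 126
  a_9 = -2·126 + 0·-75 + 1·44 = -208
  a_10 = -2·-208 + 0·126 + 1·-75 = 341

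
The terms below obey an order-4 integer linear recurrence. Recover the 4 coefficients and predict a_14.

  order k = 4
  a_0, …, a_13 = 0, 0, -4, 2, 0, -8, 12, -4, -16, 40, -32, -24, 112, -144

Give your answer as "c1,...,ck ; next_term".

  a_4 = 0·2 + 0·-4 + 2·0 + -2·0 = 0
  a_5 = 0·0 + 0·2 + 2·-4 + -2·0 = -8
  a_6 = 0·-8 + 0·0 + 2·2 + -2·-4 = 12
  a_7 = 0·12 + 0·-8 + 2·0 + -2·2 = -4
  a_8 = 0·-4 + 0·12 + 2·-8 + -2·0 = -16
  a_9 = 0·-16 + 0·-4 + 2·12 + -2·-8 = 40
  a_10 = 0·40 + 0·-16 + 2·-4 + -2·12 = -32
  a_11 = 0·-32 + 0·40 + 2·-16 + -2·-4 = -24
  a_12 = 0·-24 + 0·-32 + 2·40 + -2·-16 = 112
  a_13 = 0·112 + 0·-24 + 2·-32 + -2·40 = -144
  a_14 = 0·-144 + 0·112 + 2·-24 + -2·-32 = 16

0,0,2,-2 ; 16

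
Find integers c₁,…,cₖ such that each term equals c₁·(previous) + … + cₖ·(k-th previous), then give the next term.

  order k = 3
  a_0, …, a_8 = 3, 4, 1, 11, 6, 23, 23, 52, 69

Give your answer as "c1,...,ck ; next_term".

0,2,1 ; 127

  a_3 = 0·1 + 2·4 + 1·3 = 11
  a_4 = 0·11 + 2·1 + 1·4 = 6
  a_5 = 0·6 + 2·11 + 1·1 = 23
  a_6 = 0·23 + 2·6 + 1·11 = 23
  a_7 = 0·23 + 2·23 + 1·6 = 52
  a_8 = 0·52 + 2·23 + 1·23 = 69
  a_9 = 0·69 + 2·52 + 1·23 = 127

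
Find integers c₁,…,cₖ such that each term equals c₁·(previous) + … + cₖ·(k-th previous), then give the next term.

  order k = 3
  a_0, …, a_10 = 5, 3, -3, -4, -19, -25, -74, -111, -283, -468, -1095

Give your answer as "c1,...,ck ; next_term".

  a_3 = 1·-3 + 3·3 + -2·5 = -4
  a_4 = 1·-4 + 3·-3 + -2·3 = -19
  a_5 = 1·-19 + 3·-4 + -2·-3 = -25
  a_6 = 1·-25 + 3·-19 + -2·-4 = -74
  a_7 = 1·-74 + 3·-25 + -2·-19 = -111
  a_8 = 1·-111 + 3·-74 + -2·-25 = -283
  a_9 = 1·-283 + 3·-111 + -2·-74 = -468
  a_10 = 1·-468 + 3·-283 + -2·-111 = -1095
  a_11 = 1·-1095 + 3·-468 + -2·-283 = -1933

1,3,-2 ; -1933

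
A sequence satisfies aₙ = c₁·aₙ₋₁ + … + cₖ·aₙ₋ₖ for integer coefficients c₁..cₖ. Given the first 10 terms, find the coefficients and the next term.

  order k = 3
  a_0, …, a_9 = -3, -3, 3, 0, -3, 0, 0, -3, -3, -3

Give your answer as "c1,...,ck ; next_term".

  a_3 = 1·3 + 0·-3 + 1·-3 = 0
  a_4 = 1·0 + 0·3 + 1·-3 = -3
  a_5 = 1·-3 + 0·0 + 1·3 = 0
  a_6 = 1·0 + 0·-3 + 1·0 = 0
  a_7 = 1·0 + 0·0 + 1·-3 = -3
  a_8 = 1·-3 + 0·0 + 1·0 = -3
  a_9 = 1·-3 + 0·-3 + 1·0 = -3
  a_10 = 1·-3 + 0·-3 + 1·-3 = -6

1,0,1 ; -6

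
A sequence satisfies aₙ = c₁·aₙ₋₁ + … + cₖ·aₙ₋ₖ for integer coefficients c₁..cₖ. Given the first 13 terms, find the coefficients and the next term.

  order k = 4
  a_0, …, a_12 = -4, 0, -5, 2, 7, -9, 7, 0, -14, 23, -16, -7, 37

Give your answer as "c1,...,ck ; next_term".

  a_4 = -1·2 + -1·-5 + 0·0 + -1·-4 = 7
  a_5 = -1·7 + -1·2 + 0·-5 + -1·0 = -9
  a_6 = -1·-9 + -1·7 + 0·2 + -1·-5 = 7
  a_7 = -1·7 + -1·-9 + 0·7 + -1·2 = 0
  a_8 = -1·0 + -1·7 + 0·-9 + -1·7 = -14
  a_9 = -1·-14 + -1·0 + 0·7 + -1·-9 = 23
  a_10 = -1·23 + -1·-14 + 0·0 + -1·7 = -16
  a_11 = -1·-16 + -1·23 + 0·-14 + -1·0 = -7
  a_12 = -1·-7 + -1·-16 + 0·23 + -1·-14 = 37
  a_13 = -1·37 + -1·-7 + 0·-16 + -1·23 = -53

-1,-1,0,-1 ; -53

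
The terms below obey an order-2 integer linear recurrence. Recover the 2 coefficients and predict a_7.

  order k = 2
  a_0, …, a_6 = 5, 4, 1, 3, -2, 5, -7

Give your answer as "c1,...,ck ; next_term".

  a_2 = -1·4 + 1·5 = 1
  a_3 = -1·1 + 1·4 = 3
  a_4 = -1·3 + 1·1 = -2
  a_5 = -1·-2 + 1·3 = 5
  a_6 = -1·5 + 1·-2 = -7
  a_7 = -1·-7 + 1·5 = 12

-1,1 ; 12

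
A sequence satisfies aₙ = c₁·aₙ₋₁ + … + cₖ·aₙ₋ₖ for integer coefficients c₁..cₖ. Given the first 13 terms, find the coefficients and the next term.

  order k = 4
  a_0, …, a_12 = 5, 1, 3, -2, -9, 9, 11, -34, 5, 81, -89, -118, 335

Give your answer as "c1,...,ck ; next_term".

  a_4 = 0·-2 + -2·3 + 2·1 + -1·5 = -9
  a_5 = 0·-9 + -2·-2 + 2·3 + -1·1 = 9
  a_6 = 0·9 + -2·-9 + 2·-2 + -1·3 = 11
  a_7 = 0·11 + -2·9 + 2·-9 + -1·-2 = -34
  a_8 = 0·-34 + -2·11 + 2·9 + -1·-9 = 5
  a_9 = 0·5 + -2·-34 + 2·11 + -1·9 = 81
  a_10 = 0·81 + -2·5 + 2·-34 + -1·11 = -89
  a_11 = 0·-89 + -2·81 + 2·5 + -1·-34 = -118
  a_12 = 0·-118 + -2·-89 + 2·81 + -1·5 = 335
  a_13 = 0·335 + -2·-118 + 2·-89 + -1·81 = -23

0,-2,2,-1 ; -23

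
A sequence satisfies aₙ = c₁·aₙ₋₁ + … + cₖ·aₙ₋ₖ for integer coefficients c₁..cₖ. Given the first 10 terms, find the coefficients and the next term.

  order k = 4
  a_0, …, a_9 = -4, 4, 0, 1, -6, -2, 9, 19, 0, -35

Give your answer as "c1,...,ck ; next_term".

  a_4 = 2·1 + -2·0 + 1·4 + 3·-4 = -6
  a_5 = 2·-6 + -2·1 + 1·0 + 3·4 = -2
  a_6 = 2·-2 + -2·-6 + 1·1 + 3·0 = 9
  a_7 = 2·9 + -2·-2 + 1·-6 + 3·1 = 19
  a_8 = 2·19 + -2·9 + 1·-2 + 3·-6 = 0
  a_9 = 2·0 + -2·19 + 1·9 + 3·-2 = -35
  a_10 = 2·-35 + -2·0 + 1·19 + 3·9 = -24

2,-2,1,3 ; -24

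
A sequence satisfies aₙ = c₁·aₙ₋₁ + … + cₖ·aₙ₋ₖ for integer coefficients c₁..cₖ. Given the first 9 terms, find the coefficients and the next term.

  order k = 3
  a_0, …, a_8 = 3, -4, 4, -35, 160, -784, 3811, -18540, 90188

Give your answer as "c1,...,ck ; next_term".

-4,4,-1 ; -438723

  a_3 = -4·4 + 4·-4 + -1·3 = -35
  a_4 = -4·-35 + 4·4 + -1·-4 = 160
  a_5 = -4·160 + 4·-35 + -1·4 = -784
  a_6 = -4·-784 + 4·160 + -1·-35 = 3811
  a_7 = -4·3811 + 4·-784 + -1·160 = -18540
  a_8 = -4·-18540 + 4·3811 + -1·-784 = 90188
  a_9 = -4·90188 + 4·-18540 + -1·3811 = -438723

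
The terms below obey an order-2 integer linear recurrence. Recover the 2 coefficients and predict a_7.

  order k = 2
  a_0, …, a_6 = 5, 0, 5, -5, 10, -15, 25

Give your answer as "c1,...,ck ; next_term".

  a_2 = -1·0 + 1·5 = 5
  a_3 = -1·5 + 1·0 = -5
  a_4 = -1·-5 + 1·5 = 10
  a_5 = -1·10 + 1·-5 = -15
  a_6 = -1·-15 + 1·10 = 25
  a_7 = -1·25 + 1·-15 = -40

-1,1 ; -40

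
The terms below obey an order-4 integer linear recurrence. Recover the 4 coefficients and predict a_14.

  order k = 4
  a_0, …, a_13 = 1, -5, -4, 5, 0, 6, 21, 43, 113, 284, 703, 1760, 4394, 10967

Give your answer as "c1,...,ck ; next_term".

  a_4 = 2·5 + 1·-4 + 1·-5 + -1·1 = 0
  a_5 = 2·0 + 1·5 + 1·-4 + -1·-5 = 6
  a_6 = 2·6 + 1·0 + 1·5 + -1·-4 = 21
  a_7 = 2·21 + 1·6 + 1·0 + -1·5 = 43
  a_8 = 2·43 + 1·21 + 1·6 + -1·0 = 113
  a_9 = 2·113 + 1·43 + 1·21 + -1·6 = 284
  a_10 = 2·284 + 1·113 + 1·43 + -1·21 = 703
  a_11 = 2·703 + 1·284 + 1·113 + -1·43 = 1760
  a_12 = 2·1760 + 1·703 + 1·284 + -1·113 = 4394
  a_13 = 2·4394 + 1·1760 + 1·703 + -1·284 = 10967
  a_14 = 2·10967 + 1·4394 + 1·1760 + -1·703 = 27385

2,1,1,-1 ; 27385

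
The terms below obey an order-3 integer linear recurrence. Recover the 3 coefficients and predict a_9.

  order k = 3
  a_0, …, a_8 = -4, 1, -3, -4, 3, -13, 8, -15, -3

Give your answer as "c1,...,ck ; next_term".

  a_3 = -1·-3 + 1·1 + 2·-4 = -4
  a_4 = -1·-4 + 1·-3 + 2·1 = 3
  a_5 = -1·3 + 1·-4 + 2·-3 = -13
  a_6 = -1·-13 + 1·3 + 2·-4 = 8
  a_7 = -1·8 + 1·-13 + 2·3 = -15
  a_8 = -1·-15 + 1·8 + 2·-13 = -3
  a_9 = -1·-3 + 1·-15 + 2·8 = 4

-1,1,2 ; 4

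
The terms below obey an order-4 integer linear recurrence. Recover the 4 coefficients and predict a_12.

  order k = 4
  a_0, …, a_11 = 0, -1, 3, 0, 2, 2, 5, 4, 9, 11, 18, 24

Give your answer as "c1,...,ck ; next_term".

0,1,1,1 ; 38

  a_4 = 0·0 + 1·3 + 1·-1 + 1·0 = 2
  a_5 = 0·2 + 1·0 + 1·3 + 1·-1 = 2
  a_6 = 0·2 + 1·2 + 1·0 + 1·3 = 5
  a_7 = 0·5 + 1·2 + 1·2 + 1·0 = 4
  a_8 = 0·4 + 1·5 + 1·2 + 1·2 = 9
  a_9 = 0·9 + 1·4 + 1·5 + 1·2 = 11
  a_10 = 0·11 + 1·9 + 1·4 + 1·5 = 18
  a_11 = 0·18 + 1·11 + 1·9 + 1·4 = 24
  a_12 = 0·24 + 1·18 + 1·11 + 1·9 = 38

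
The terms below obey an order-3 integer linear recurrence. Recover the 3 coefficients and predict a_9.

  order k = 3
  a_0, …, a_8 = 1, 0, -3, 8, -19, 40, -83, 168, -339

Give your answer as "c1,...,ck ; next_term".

  a_3 = -2·-3 + 1·0 + 2·1 = 8
  a_4 = -2·8 + 1·-3 + 2·0 = -19
  a_5 = -2·-19 + 1·8 + 2·-3 = 40
  a_6 = -2·40 + 1·-19 + 2·8 = -83
  a_7 = -2·-83 + 1·40 + 2·-19 = 168
  a_8 = -2·168 + 1·-83 + 2·40 = -339
  a_9 = -2·-339 + 1·168 + 2·-83 = 680

-2,1,2 ; 680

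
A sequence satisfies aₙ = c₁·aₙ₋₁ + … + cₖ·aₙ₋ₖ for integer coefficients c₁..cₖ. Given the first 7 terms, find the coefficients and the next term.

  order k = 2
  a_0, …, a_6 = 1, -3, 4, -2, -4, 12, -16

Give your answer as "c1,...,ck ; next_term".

  a_2 = -2·-3 + -2·1 = 4
  a_3 = -2·4 + -2·-3 = -2
  a_4 = -2·-2 + -2·4 = -4
  a_5 = -2·-4 + -2·-2 = 12
  a_6 = -2·12 + -2·-4 = -16
  a_7 = -2·-16 + -2·12 = 8

-2,-2 ; 8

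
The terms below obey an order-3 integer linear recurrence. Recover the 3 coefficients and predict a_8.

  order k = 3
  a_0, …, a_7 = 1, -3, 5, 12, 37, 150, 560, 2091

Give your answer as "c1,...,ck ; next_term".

3,2,3 ; 7843

  a_3 = 3·5 + 2·-3 + 3·1 = 12
  a_4 = 3·12 + 2·5 + 3·-3 = 37
  a_5 = 3·37 + 2·12 + 3·5 = 150
  a_6 = 3·150 + 2·37 + 3·12 = 560
  a_7 = 3·560 + 2·150 + 3·37 = 2091
  a_8 = 3·2091 + 2·560 + 3·150 = 7843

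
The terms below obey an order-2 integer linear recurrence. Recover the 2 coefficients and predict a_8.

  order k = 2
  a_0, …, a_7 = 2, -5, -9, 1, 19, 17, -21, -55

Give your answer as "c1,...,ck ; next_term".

  a_2 = 1·-5 + -2·2 = -9
  a_3 = 1·-9 + -2·-5 = 1
  a_4 = 1·1 + -2·-9 = 19
  a_5 = 1·19 + -2·1 = 17
  a_6 = 1·17 + -2·19 = -21
  a_7 = 1·-21 + -2·17 = -55
  a_8 = 1·-55 + -2·-21 = -13

1,-2 ; -13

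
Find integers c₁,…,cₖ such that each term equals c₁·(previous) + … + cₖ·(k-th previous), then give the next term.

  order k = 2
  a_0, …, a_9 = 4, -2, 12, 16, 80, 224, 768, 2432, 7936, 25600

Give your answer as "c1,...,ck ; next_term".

  a_2 = 2·-2 + 4·4 = 12
  a_3 = 2·12 + 4·-2 = 16
  a_4 = 2·16 + 4·12 = 80
  a_5 = 2·80 + 4·16 = 224
  a_6 = 2·224 + 4·80 = 768
  a_7 = 2·768 + 4·224 = 2432
  a_8 = 2·2432 + 4·768 = 7936
  a_9 = 2·7936 + 4·2432 = 25600
  a_10 = 2·25600 + 4·7936 = 82944

2,4 ; 82944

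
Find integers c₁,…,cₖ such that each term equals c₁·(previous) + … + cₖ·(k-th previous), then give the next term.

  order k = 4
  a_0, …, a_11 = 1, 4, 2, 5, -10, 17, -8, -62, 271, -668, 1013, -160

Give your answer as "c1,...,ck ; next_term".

  a_4 = -3·5 + -3·2 + 3·4 + -1·1 = -10
  a_5 = -3·-10 + -3·5 + 3·2 + -1·4 = 17
  a_6 = -3·17 + -3·-10 + 3·5 + -1·2 = -8
  a_7 = -3·-8 + -3·17 + 3·-10 + -1·5 = -62
  a_8 = -3·-62 + -3·-8 + 3·17 + -1·-10 = 271
  a_9 = -3·271 + -3·-62 + 3·-8 + -1·17 = -668
  a_10 = -3·-668 + -3·271 + 3·-62 + -1·-8 = 1013
  a_11 = -3·1013 + -3·-668 + 3·271 + -1·-62 = -160
  a_12 = -3·-160 + -3·1013 + 3·-668 + -1·271 = -4834

-3,-3,3,-1 ; -4834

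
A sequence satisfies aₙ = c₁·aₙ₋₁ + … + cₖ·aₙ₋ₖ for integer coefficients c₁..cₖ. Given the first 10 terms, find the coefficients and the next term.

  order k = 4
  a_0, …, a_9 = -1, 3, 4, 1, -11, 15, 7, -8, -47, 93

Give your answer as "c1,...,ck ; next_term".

  a_4 = -1·1 + -1·4 + -1·3 + 3·-1 = -11
  a_5 = -1·-11 + -1·1 + -1·4 + 3·3 = 15
  a_6 = -1·15 + -1·-11 + -1·1 + 3·4 = 7
  a_7 = -1·7 + -1·15 + -1·-11 + 3·1 = -8
  a_8 = -1·-8 + -1·7 + -1·15 + 3·-11 = -47
  a_9 = -1·-47 + -1·-8 + -1·7 + 3·15 = 93
  a_10 = -1·93 + -1·-47 + -1·-8 + 3·7 = -17

-1,-1,-1,3 ; -17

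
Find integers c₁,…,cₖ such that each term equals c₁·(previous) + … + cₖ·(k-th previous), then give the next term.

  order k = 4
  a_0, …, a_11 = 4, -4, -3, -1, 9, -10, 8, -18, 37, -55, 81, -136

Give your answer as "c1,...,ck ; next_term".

  a_4 = -1·-1 + 0·-3 + -1·-4 + 1·4 = 9
  a_5 = -1·9 + 0·-1 + -1·-3 + 1·-4 = -10
  a_6 = -1·-10 + 0·9 + -1·-1 + 1·-3 = 8
  a_7 = -1·8 + 0·-10 + -1·9 + 1·-1 = -18
  a_8 = -1·-18 + 0·8 + -1·-10 + 1·9 = 37
  a_9 = -1·37 + 0·-18 + -1·8 + 1·-10 = -55
  a_10 = -1·-55 + 0·37 + -1·-18 + 1·8 = 81
  a_11 = -1·81 + 0·-55 + -1·37 + 1·-18 = -136
  a_12 = -1·-136 + 0·81 + -1·-55 + 1·37 = 228

-1,0,-1,1 ; 228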